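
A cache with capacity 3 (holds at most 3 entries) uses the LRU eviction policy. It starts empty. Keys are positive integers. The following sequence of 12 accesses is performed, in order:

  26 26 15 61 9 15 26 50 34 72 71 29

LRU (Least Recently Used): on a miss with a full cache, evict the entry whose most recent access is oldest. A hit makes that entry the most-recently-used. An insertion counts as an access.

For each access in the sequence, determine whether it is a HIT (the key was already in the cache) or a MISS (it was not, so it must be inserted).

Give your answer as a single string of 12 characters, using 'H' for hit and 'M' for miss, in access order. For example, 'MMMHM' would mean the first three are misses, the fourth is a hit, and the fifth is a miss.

LRU simulation (capacity=3):
  1. access 26: MISS. Cache (LRU->MRU): [26]
  2. access 26: HIT. Cache (LRU->MRU): [26]
  3. access 15: MISS. Cache (LRU->MRU): [26 15]
  4. access 61: MISS. Cache (LRU->MRU): [26 15 61]
  5. access 9: MISS, evict 26. Cache (LRU->MRU): [15 61 9]
  6. access 15: HIT. Cache (LRU->MRU): [61 9 15]
  7. access 26: MISS, evict 61. Cache (LRU->MRU): [9 15 26]
  8. access 50: MISS, evict 9. Cache (LRU->MRU): [15 26 50]
  9. access 34: MISS, evict 15. Cache (LRU->MRU): [26 50 34]
  10. access 72: MISS, evict 26. Cache (LRU->MRU): [50 34 72]
  11. access 71: MISS, evict 50. Cache (LRU->MRU): [34 72 71]
  12. access 29: MISS, evict 34. Cache (LRU->MRU): [72 71 29]
Total: 2 hits, 10 misses, 7 evictions

Answer: MHMMMHMMMMMM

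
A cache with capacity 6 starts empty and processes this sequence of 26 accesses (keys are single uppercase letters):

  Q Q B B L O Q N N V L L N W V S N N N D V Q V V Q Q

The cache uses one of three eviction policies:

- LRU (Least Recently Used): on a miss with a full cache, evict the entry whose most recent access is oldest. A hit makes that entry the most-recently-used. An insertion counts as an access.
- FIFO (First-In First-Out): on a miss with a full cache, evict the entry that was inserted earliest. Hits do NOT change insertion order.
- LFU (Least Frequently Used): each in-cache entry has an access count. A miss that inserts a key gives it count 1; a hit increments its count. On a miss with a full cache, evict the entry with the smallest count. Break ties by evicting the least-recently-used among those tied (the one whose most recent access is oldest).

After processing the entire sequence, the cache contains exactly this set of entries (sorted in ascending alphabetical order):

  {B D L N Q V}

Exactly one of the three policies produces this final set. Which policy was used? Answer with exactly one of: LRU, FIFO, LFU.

Answer: LFU

Derivation:
Simulating under each policy and comparing final sets:
  LRU: final set = {D N Q S V W} -> differs
  FIFO: final set = {D N Q S V W} -> differs
  LFU: final set = {B D L N Q V} -> MATCHES target
Only LFU produces the target set.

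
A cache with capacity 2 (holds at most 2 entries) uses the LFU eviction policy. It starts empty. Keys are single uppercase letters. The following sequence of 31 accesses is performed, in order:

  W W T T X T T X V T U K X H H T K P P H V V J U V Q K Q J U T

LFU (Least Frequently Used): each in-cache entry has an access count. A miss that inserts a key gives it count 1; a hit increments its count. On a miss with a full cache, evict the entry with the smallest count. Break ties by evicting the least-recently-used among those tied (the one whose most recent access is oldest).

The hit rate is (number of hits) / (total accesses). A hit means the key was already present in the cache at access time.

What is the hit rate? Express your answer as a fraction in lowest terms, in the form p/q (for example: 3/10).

Answer: 11/31

Derivation:
LFU simulation (capacity=2):
  1. access W: MISS. Cache: [W(c=1)]
  2. access W: HIT, count now 2. Cache: [W(c=2)]
  3. access T: MISS. Cache: [T(c=1) W(c=2)]
  4. access T: HIT, count now 2. Cache: [W(c=2) T(c=2)]
  5. access X: MISS, evict W(c=2). Cache: [X(c=1) T(c=2)]
  6. access T: HIT, count now 3. Cache: [X(c=1) T(c=3)]
  7. access T: HIT, count now 4. Cache: [X(c=1) T(c=4)]
  8. access X: HIT, count now 2. Cache: [X(c=2) T(c=4)]
  9. access V: MISS, evict X(c=2). Cache: [V(c=1) T(c=4)]
  10. access T: HIT, count now 5. Cache: [V(c=1) T(c=5)]
  11. access U: MISS, evict V(c=1). Cache: [U(c=1) T(c=5)]
  12. access K: MISS, evict U(c=1). Cache: [K(c=1) T(c=5)]
  13. access X: MISS, evict K(c=1). Cache: [X(c=1) T(c=5)]
  14. access H: MISS, evict X(c=1). Cache: [H(c=1) T(c=5)]
  15. access H: HIT, count now 2. Cache: [H(c=2) T(c=5)]
  16. access T: HIT, count now 6. Cache: [H(c=2) T(c=6)]
  17. access K: MISS, evict H(c=2). Cache: [K(c=1) T(c=6)]
  18. access P: MISS, evict K(c=1). Cache: [P(c=1) T(c=6)]
  19. access P: HIT, count now 2. Cache: [P(c=2) T(c=6)]
  20. access H: MISS, evict P(c=2). Cache: [H(c=1) T(c=6)]
  21. access V: MISS, evict H(c=1). Cache: [V(c=1) T(c=6)]
  22. access V: HIT, count now 2. Cache: [V(c=2) T(c=6)]
  23. access J: MISS, evict V(c=2). Cache: [J(c=1) T(c=6)]
  24. access U: MISS, evict J(c=1). Cache: [U(c=1) T(c=6)]
  25. access V: MISS, evict U(c=1). Cache: [V(c=1) T(c=6)]
  26. access Q: MISS, evict V(c=1). Cache: [Q(c=1) T(c=6)]
  27. access K: MISS, evict Q(c=1). Cache: [K(c=1) T(c=6)]
  28. access Q: MISS, evict K(c=1). Cache: [Q(c=1) T(c=6)]
  29. access J: MISS, evict Q(c=1). Cache: [J(c=1) T(c=6)]
  30. access U: MISS, evict J(c=1). Cache: [U(c=1) T(c=6)]
  31. access T: HIT, count now 7. Cache: [U(c=1) T(c=7)]
Total: 11 hits, 20 misses, 18 evictions

Hit rate = 11/31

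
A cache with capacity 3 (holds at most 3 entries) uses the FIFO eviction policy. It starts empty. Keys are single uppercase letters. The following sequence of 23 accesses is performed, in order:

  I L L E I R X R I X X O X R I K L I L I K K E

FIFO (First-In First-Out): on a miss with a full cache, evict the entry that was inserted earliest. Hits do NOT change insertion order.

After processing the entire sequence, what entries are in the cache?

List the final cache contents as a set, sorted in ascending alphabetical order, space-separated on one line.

FIFO simulation (capacity=3):
  1. access I: MISS. Cache (old->new): [I]
  2. access L: MISS. Cache (old->new): [I L]
  3. access L: HIT. Cache (old->new): [I L]
  4. access E: MISS. Cache (old->new): [I L E]
  5. access I: HIT. Cache (old->new): [I L E]
  6. access R: MISS, evict I. Cache (old->new): [L E R]
  7. access X: MISS, evict L. Cache (old->new): [E R X]
  8. access R: HIT. Cache (old->new): [E R X]
  9. access I: MISS, evict E. Cache (old->new): [R X I]
  10. access X: HIT. Cache (old->new): [R X I]
  11. access X: HIT. Cache (old->new): [R X I]
  12. access O: MISS, evict R. Cache (old->new): [X I O]
  13. access X: HIT. Cache (old->new): [X I O]
  14. access R: MISS, evict X. Cache (old->new): [I O R]
  15. access I: HIT. Cache (old->new): [I O R]
  16. access K: MISS, evict I. Cache (old->new): [O R K]
  17. access L: MISS, evict O. Cache (old->new): [R K L]
  18. access I: MISS, evict R. Cache (old->new): [K L I]
  19. access L: HIT. Cache (old->new): [K L I]
  20. access I: HIT. Cache (old->new): [K L I]
  21. access K: HIT. Cache (old->new): [K L I]
  22. access K: HIT. Cache (old->new): [K L I]
  23. access E: MISS, evict K. Cache (old->new): [L I E]
Total: 11 hits, 12 misses, 9 evictions

Answer: E I L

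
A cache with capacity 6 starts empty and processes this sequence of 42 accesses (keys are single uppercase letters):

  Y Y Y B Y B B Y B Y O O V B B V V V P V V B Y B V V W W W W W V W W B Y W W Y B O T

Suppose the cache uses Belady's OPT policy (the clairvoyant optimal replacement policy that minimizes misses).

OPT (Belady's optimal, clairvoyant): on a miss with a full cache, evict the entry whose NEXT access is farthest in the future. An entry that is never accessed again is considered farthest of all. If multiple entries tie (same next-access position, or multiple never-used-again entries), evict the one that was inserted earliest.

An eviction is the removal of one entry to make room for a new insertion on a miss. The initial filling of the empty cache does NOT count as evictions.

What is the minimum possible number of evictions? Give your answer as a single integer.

OPT (Belady) simulation (capacity=6):
  1. access Y: MISS. Cache: [Y]
  2. access Y: HIT. Next use of Y: step 3. Cache: [Y]
  3. access Y: HIT. Next use of Y: step 5. Cache: [Y]
  4. access B: MISS. Cache: [Y B]
  5. access Y: HIT. Next use of Y: step 8. Cache: [Y B]
  6. access B: HIT. Next use of B: step 7. Cache: [Y B]
  7. access B: HIT. Next use of B: step 9. Cache: [Y B]
  8. access Y: HIT. Next use of Y: step 10. Cache: [Y B]
  9. access B: HIT. Next use of B: step 14. Cache: [Y B]
  10. access Y: HIT. Next use of Y: step 23. Cache: [Y B]
  11. access O: MISS. Cache: [Y B O]
  12. access O: HIT. Next use of O: step 41. Cache: [Y B O]
  13. access V: MISS. Cache: [Y B O V]
  14. access B: HIT. Next use of B: step 15. Cache: [Y B O V]
  15. access B: HIT. Next use of B: step 22. Cache: [Y B O V]
  16. access V: HIT. Next use of V: step 17. Cache: [Y B O V]
  17. access V: HIT. Next use of V: step 18. Cache: [Y B O V]
  18. access V: HIT. Next use of V: step 20. Cache: [Y B O V]
  19. access P: MISS. Cache: [Y B O V P]
  20. access V: HIT. Next use of V: step 21. Cache: [Y B O V P]
  21. access V: HIT. Next use of V: step 25. Cache: [Y B O V P]
  22. access B: HIT. Next use of B: step 24. Cache: [Y B O V P]
  23. access Y: HIT. Next use of Y: step 36. Cache: [Y B O V P]
  24. access B: HIT. Next use of B: step 35. Cache: [Y B O V P]
  25. access V: HIT. Next use of V: step 26. Cache: [Y B O V P]
  26. access V: HIT. Next use of V: step 32. Cache: [Y B O V P]
  27. access W: MISS. Cache: [Y B O V P W]
  28. access W: HIT. Next use of W: step 29. Cache: [Y B O V P W]
  29. access W: HIT. Next use of W: step 30. Cache: [Y B O V P W]
  30. access W: HIT. Next use of W: step 31. Cache: [Y B O V P W]
  31. access W: HIT. Next use of W: step 33. Cache: [Y B O V P W]
  32. access V: HIT. Next use of V: never. Cache: [Y B O V P W]
  33. access W: HIT. Next use of W: step 34. Cache: [Y B O V P W]
  34. access W: HIT. Next use of W: step 37. Cache: [Y B O V P W]
  35. access B: HIT. Next use of B: step 40. Cache: [Y B O V P W]
  36. access Y: HIT. Next use of Y: step 39. Cache: [Y B O V P W]
  37. access W: HIT. Next use of W: step 38. Cache: [Y B O V P W]
  38. access W: HIT. Next use of W: never. Cache: [Y B O V P W]
  39. access Y: HIT. Next use of Y: never. Cache: [Y B O V P W]
  40. access B: HIT. Next use of B: never. Cache: [Y B O V P W]
  41. access O: HIT. Next use of O: never. Cache: [Y B O V P W]
  42. access T: MISS, evict Y (next use: never). Cache: [B O V P W T]
Total: 35 hits, 7 misses, 1 evictions

Answer: 1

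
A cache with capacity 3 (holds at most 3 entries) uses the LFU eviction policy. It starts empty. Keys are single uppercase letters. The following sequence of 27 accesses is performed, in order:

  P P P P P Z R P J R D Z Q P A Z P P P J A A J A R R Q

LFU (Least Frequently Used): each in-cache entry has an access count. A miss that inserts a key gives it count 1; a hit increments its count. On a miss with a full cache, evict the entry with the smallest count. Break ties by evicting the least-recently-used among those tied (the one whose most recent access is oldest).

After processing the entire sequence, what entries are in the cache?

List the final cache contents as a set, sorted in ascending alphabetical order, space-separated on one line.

Answer: A P Q

Derivation:
LFU simulation (capacity=3):
  1. access P: MISS. Cache: [P(c=1)]
  2. access P: HIT, count now 2. Cache: [P(c=2)]
  3. access P: HIT, count now 3. Cache: [P(c=3)]
  4. access P: HIT, count now 4. Cache: [P(c=4)]
  5. access P: HIT, count now 5. Cache: [P(c=5)]
  6. access Z: MISS. Cache: [Z(c=1) P(c=5)]
  7. access R: MISS. Cache: [Z(c=1) R(c=1) P(c=5)]
  8. access P: HIT, count now 6. Cache: [Z(c=1) R(c=1) P(c=6)]
  9. access J: MISS, evict Z(c=1). Cache: [R(c=1) J(c=1) P(c=6)]
  10. access R: HIT, count now 2. Cache: [J(c=1) R(c=2) P(c=6)]
  11. access D: MISS, evict J(c=1). Cache: [D(c=1) R(c=2) P(c=6)]
  12. access Z: MISS, evict D(c=1). Cache: [Z(c=1) R(c=2) P(c=6)]
  13. access Q: MISS, evict Z(c=1). Cache: [Q(c=1) R(c=2) P(c=6)]
  14. access P: HIT, count now 7. Cache: [Q(c=1) R(c=2) P(c=7)]
  15. access A: MISS, evict Q(c=1). Cache: [A(c=1) R(c=2) P(c=7)]
  16. access Z: MISS, evict A(c=1). Cache: [Z(c=1) R(c=2) P(c=7)]
  17. access P: HIT, count now 8. Cache: [Z(c=1) R(c=2) P(c=8)]
  18. access P: HIT, count now 9. Cache: [Z(c=1) R(c=2) P(c=9)]
  19. access P: HIT, count now 10. Cache: [Z(c=1) R(c=2) P(c=10)]
  20. access J: MISS, evict Z(c=1). Cache: [J(c=1) R(c=2) P(c=10)]
  21. access A: MISS, evict J(c=1). Cache: [A(c=1) R(c=2) P(c=10)]
  22. access A: HIT, count now 2. Cache: [R(c=2) A(c=2) P(c=10)]
  23. access J: MISS, evict R(c=2). Cache: [J(c=1) A(c=2) P(c=10)]
  24. access A: HIT, count now 3. Cache: [J(c=1) A(c=3) P(c=10)]
  25. access R: MISS, evict J(c=1). Cache: [R(c=1) A(c=3) P(c=10)]
  26. access R: HIT, count now 2. Cache: [R(c=2) A(c=3) P(c=10)]
  27. access Q: MISS, evict R(c=2). Cache: [Q(c=1) A(c=3) P(c=10)]
Total: 13 hits, 14 misses, 11 evictions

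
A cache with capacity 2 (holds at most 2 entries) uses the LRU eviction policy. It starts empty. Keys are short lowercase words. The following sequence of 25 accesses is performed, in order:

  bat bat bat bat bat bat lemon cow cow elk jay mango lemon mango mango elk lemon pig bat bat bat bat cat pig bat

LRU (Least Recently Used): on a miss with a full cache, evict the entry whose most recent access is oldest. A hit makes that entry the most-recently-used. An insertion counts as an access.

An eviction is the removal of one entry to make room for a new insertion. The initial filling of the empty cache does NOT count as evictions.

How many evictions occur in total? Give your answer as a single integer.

Answer: 12

Derivation:
LRU simulation (capacity=2):
  1. access bat: MISS. Cache (LRU->MRU): [bat]
  2. access bat: HIT. Cache (LRU->MRU): [bat]
  3. access bat: HIT. Cache (LRU->MRU): [bat]
  4. access bat: HIT. Cache (LRU->MRU): [bat]
  5. access bat: HIT. Cache (LRU->MRU): [bat]
  6. access bat: HIT. Cache (LRU->MRU): [bat]
  7. access lemon: MISS. Cache (LRU->MRU): [bat lemon]
  8. access cow: MISS, evict bat. Cache (LRU->MRU): [lemon cow]
  9. access cow: HIT. Cache (LRU->MRU): [lemon cow]
  10. access elk: MISS, evict lemon. Cache (LRU->MRU): [cow elk]
  11. access jay: MISS, evict cow. Cache (LRU->MRU): [elk jay]
  12. access mango: MISS, evict elk. Cache (LRU->MRU): [jay mango]
  13. access lemon: MISS, evict jay. Cache (LRU->MRU): [mango lemon]
  14. access mango: HIT. Cache (LRU->MRU): [lemon mango]
  15. access mango: HIT. Cache (LRU->MRU): [lemon mango]
  16. access elk: MISS, evict lemon. Cache (LRU->MRU): [mango elk]
  17. access lemon: MISS, evict mango. Cache (LRU->MRU): [elk lemon]
  18. access pig: MISS, evict elk. Cache (LRU->MRU): [lemon pig]
  19. access bat: MISS, evict lemon. Cache (LRU->MRU): [pig bat]
  20. access bat: HIT. Cache (LRU->MRU): [pig bat]
  21. access bat: HIT. Cache (LRU->MRU): [pig bat]
  22. access bat: HIT. Cache (LRU->MRU): [pig bat]
  23. access cat: MISS, evict pig. Cache (LRU->MRU): [bat cat]
  24. access pig: MISS, evict bat. Cache (LRU->MRU): [cat pig]
  25. access bat: MISS, evict cat. Cache (LRU->MRU): [pig bat]
Total: 11 hits, 14 misses, 12 evictions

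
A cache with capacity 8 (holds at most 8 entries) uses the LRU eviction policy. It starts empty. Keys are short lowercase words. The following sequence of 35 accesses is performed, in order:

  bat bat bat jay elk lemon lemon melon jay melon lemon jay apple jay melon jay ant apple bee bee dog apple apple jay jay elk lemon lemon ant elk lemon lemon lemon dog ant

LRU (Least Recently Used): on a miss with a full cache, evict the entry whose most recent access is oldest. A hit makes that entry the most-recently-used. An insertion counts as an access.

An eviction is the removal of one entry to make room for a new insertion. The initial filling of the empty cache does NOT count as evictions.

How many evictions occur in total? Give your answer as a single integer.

Answer: 1

Derivation:
LRU simulation (capacity=8):
  1. access bat: MISS. Cache (LRU->MRU): [bat]
  2. access bat: HIT. Cache (LRU->MRU): [bat]
  3. access bat: HIT. Cache (LRU->MRU): [bat]
  4. access jay: MISS. Cache (LRU->MRU): [bat jay]
  5. access elk: MISS. Cache (LRU->MRU): [bat jay elk]
  6. access lemon: MISS. Cache (LRU->MRU): [bat jay elk lemon]
  7. access lemon: HIT. Cache (LRU->MRU): [bat jay elk lemon]
  8. access melon: MISS. Cache (LRU->MRU): [bat jay elk lemon melon]
  9. access jay: HIT. Cache (LRU->MRU): [bat elk lemon melon jay]
  10. access melon: HIT. Cache (LRU->MRU): [bat elk lemon jay melon]
  11. access lemon: HIT. Cache (LRU->MRU): [bat elk jay melon lemon]
  12. access jay: HIT. Cache (LRU->MRU): [bat elk melon lemon jay]
  13. access apple: MISS. Cache (LRU->MRU): [bat elk melon lemon jay apple]
  14. access jay: HIT. Cache (LRU->MRU): [bat elk melon lemon apple jay]
  15. access melon: HIT. Cache (LRU->MRU): [bat elk lemon apple jay melon]
  16. access jay: HIT. Cache (LRU->MRU): [bat elk lemon apple melon jay]
  17. access ant: MISS. Cache (LRU->MRU): [bat elk lemon apple melon jay ant]
  18. access apple: HIT. Cache (LRU->MRU): [bat elk lemon melon jay ant apple]
  19. access bee: MISS. Cache (LRU->MRU): [bat elk lemon melon jay ant apple bee]
  20. access bee: HIT. Cache (LRU->MRU): [bat elk lemon melon jay ant apple bee]
  21. access dog: MISS, evict bat. Cache (LRU->MRU): [elk lemon melon jay ant apple bee dog]
  22. access apple: HIT. Cache (LRU->MRU): [elk lemon melon jay ant bee dog apple]
  23. access apple: HIT. Cache (LRU->MRU): [elk lemon melon jay ant bee dog apple]
  24. access jay: HIT. Cache (LRU->MRU): [elk lemon melon ant bee dog apple jay]
  25. access jay: HIT. Cache (LRU->MRU): [elk lemon melon ant bee dog apple jay]
  26. access elk: HIT. Cache (LRU->MRU): [lemon melon ant bee dog apple jay elk]
  27. access lemon: HIT. Cache (LRU->MRU): [melon ant bee dog apple jay elk lemon]
  28. access lemon: HIT. Cache (LRU->MRU): [melon ant bee dog apple jay elk lemon]
  29. access ant: HIT. Cache (LRU->MRU): [melon bee dog apple jay elk lemon ant]
  30. access elk: HIT. Cache (LRU->MRU): [melon bee dog apple jay lemon ant elk]
  31. access lemon: HIT. Cache (LRU->MRU): [melon bee dog apple jay ant elk lemon]
  32. access lemon: HIT. Cache (LRU->MRU): [melon bee dog apple jay ant elk lemon]
  33. access lemon: HIT. Cache (LRU->MRU): [melon bee dog apple jay ant elk lemon]
  34. access dog: HIT. Cache (LRU->MRU): [melon bee apple jay ant elk lemon dog]
  35. access ant: HIT. Cache (LRU->MRU): [melon bee apple jay elk lemon dog ant]
Total: 26 hits, 9 misses, 1 evictions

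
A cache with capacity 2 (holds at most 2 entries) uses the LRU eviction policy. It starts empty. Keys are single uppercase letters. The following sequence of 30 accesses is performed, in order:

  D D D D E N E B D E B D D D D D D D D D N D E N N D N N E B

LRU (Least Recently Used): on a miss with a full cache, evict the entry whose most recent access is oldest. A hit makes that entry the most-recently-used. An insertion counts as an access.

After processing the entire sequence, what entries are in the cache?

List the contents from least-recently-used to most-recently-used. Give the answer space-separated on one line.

LRU simulation (capacity=2):
  1. access D: MISS. Cache (LRU->MRU): [D]
  2. access D: HIT. Cache (LRU->MRU): [D]
  3. access D: HIT. Cache (LRU->MRU): [D]
  4. access D: HIT. Cache (LRU->MRU): [D]
  5. access E: MISS. Cache (LRU->MRU): [D E]
  6. access N: MISS, evict D. Cache (LRU->MRU): [E N]
  7. access E: HIT. Cache (LRU->MRU): [N E]
  8. access B: MISS, evict N. Cache (LRU->MRU): [E B]
  9. access D: MISS, evict E. Cache (LRU->MRU): [B D]
  10. access E: MISS, evict B. Cache (LRU->MRU): [D E]
  11. access B: MISS, evict D. Cache (LRU->MRU): [E B]
  12. access D: MISS, evict E. Cache (LRU->MRU): [B D]
  13. access D: HIT. Cache (LRU->MRU): [B D]
  14. access D: HIT. Cache (LRU->MRU): [B D]
  15. access D: HIT. Cache (LRU->MRU): [B D]
  16. access D: HIT. Cache (LRU->MRU): [B D]
  17. access D: HIT. Cache (LRU->MRU): [B D]
  18. access D: HIT. Cache (LRU->MRU): [B D]
  19. access D: HIT. Cache (LRU->MRU): [B D]
  20. access D: HIT. Cache (LRU->MRU): [B D]
  21. access N: MISS, evict B. Cache (LRU->MRU): [D N]
  22. access D: HIT. Cache (LRU->MRU): [N D]
  23. access E: MISS, evict N. Cache (LRU->MRU): [D E]
  24. access N: MISS, evict D. Cache (LRU->MRU): [E N]
  25. access N: HIT. Cache (LRU->MRU): [E N]
  26. access D: MISS, evict E. Cache (LRU->MRU): [N D]
  27. access N: HIT. Cache (LRU->MRU): [D N]
  28. access N: HIT. Cache (LRU->MRU): [D N]
  29. access E: MISS, evict D. Cache (LRU->MRU): [N E]
  30. access B: MISS, evict N. Cache (LRU->MRU): [E B]
Total: 16 hits, 14 misses, 12 evictions

Answer: E B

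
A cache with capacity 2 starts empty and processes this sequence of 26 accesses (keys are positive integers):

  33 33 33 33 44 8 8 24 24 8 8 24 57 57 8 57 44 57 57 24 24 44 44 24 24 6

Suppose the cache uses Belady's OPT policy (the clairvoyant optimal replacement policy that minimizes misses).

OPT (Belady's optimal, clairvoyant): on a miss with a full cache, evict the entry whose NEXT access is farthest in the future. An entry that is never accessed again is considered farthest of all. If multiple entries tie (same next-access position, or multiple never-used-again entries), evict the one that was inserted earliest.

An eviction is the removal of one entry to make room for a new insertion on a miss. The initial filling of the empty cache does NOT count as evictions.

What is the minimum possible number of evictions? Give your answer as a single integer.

Answer: 6

Derivation:
OPT (Belady) simulation (capacity=2):
  1. access 33: MISS. Cache: [33]
  2. access 33: HIT. Next use of 33: step 3. Cache: [33]
  3. access 33: HIT. Next use of 33: step 4. Cache: [33]
  4. access 33: HIT. Next use of 33: never. Cache: [33]
  5. access 44: MISS. Cache: [33 44]
  6. access 8: MISS, evict 33 (next use: never). Cache: [44 8]
  7. access 8: HIT. Next use of 8: step 10. Cache: [44 8]
  8. access 24: MISS, evict 44 (next use: step 17). Cache: [8 24]
  9. access 24: HIT. Next use of 24: step 12. Cache: [8 24]
  10. access 8: HIT. Next use of 8: step 11. Cache: [8 24]
  11. access 8: HIT. Next use of 8: step 15. Cache: [8 24]
  12. access 24: HIT. Next use of 24: step 20. Cache: [8 24]
  13. access 57: MISS, evict 24 (next use: step 20). Cache: [8 57]
  14. access 57: HIT. Next use of 57: step 16. Cache: [8 57]
  15. access 8: HIT. Next use of 8: never. Cache: [8 57]
  16. access 57: HIT. Next use of 57: step 18. Cache: [8 57]
  17. access 44: MISS, evict 8 (next use: never). Cache: [57 44]
  18. access 57: HIT. Next use of 57: step 19. Cache: [57 44]
  19. access 57: HIT. Next use of 57: never. Cache: [57 44]
  20. access 24: MISS, evict 57 (next use: never). Cache: [44 24]
  21. access 24: HIT. Next use of 24: step 24. Cache: [44 24]
  22. access 44: HIT. Next use of 44: step 23. Cache: [44 24]
  23. access 44: HIT. Next use of 44: never. Cache: [44 24]
  24. access 24: HIT. Next use of 24: step 25. Cache: [44 24]
  25. access 24: HIT. Next use of 24: never. Cache: [44 24]
  26. access 6: MISS, evict 44 (next use: never). Cache: [24 6]
Total: 18 hits, 8 misses, 6 evictions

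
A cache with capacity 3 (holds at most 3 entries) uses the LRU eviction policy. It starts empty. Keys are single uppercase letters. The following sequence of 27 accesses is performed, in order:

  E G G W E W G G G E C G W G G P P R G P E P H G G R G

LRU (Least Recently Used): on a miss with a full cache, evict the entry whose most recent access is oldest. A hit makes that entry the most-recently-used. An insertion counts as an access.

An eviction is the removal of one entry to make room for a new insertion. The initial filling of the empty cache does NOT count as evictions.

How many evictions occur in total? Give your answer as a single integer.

Answer: 8

Derivation:
LRU simulation (capacity=3):
  1. access E: MISS. Cache (LRU->MRU): [E]
  2. access G: MISS. Cache (LRU->MRU): [E G]
  3. access G: HIT. Cache (LRU->MRU): [E G]
  4. access W: MISS. Cache (LRU->MRU): [E G W]
  5. access E: HIT. Cache (LRU->MRU): [G W E]
  6. access W: HIT. Cache (LRU->MRU): [G E W]
  7. access G: HIT. Cache (LRU->MRU): [E W G]
  8. access G: HIT. Cache (LRU->MRU): [E W G]
  9. access G: HIT. Cache (LRU->MRU): [E W G]
  10. access E: HIT. Cache (LRU->MRU): [W G E]
  11. access C: MISS, evict W. Cache (LRU->MRU): [G E C]
  12. access G: HIT. Cache (LRU->MRU): [E C G]
  13. access W: MISS, evict E. Cache (LRU->MRU): [C G W]
  14. access G: HIT. Cache (LRU->MRU): [C W G]
  15. access G: HIT. Cache (LRU->MRU): [C W G]
  16. access P: MISS, evict C. Cache (LRU->MRU): [W G P]
  17. access P: HIT. Cache (LRU->MRU): [W G P]
  18. access R: MISS, evict W. Cache (LRU->MRU): [G P R]
  19. access G: HIT. Cache (LRU->MRU): [P R G]
  20. access P: HIT. Cache (LRU->MRU): [R G P]
  21. access E: MISS, evict R. Cache (LRU->MRU): [G P E]
  22. access P: HIT. Cache (LRU->MRU): [G E P]
  23. access H: MISS, evict G. Cache (LRU->MRU): [E P H]
  24. access G: MISS, evict E. Cache (LRU->MRU): [P H G]
  25. access G: HIT. Cache (LRU->MRU): [P H G]
  26. access R: MISS, evict P. Cache (LRU->MRU): [H G R]
  27. access G: HIT. Cache (LRU->MRU): [H R G]
Total: 16 hits, 11 misses, 8 evictions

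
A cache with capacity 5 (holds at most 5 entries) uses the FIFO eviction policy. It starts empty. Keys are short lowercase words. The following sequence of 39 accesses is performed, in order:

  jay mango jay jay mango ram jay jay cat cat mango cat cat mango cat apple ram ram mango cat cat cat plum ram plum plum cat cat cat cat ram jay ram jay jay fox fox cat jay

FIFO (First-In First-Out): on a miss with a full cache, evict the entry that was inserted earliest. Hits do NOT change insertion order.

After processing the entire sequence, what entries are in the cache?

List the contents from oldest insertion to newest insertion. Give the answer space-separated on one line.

Answer: cat apple plum jay fox

Derivation:
FIFO simulation (capacity=5):
  1. access jay: MISS. Cache (old->new): [jay]
  2. access mango: MISS. Cache (old->new): [jay mango]
  3. access jay: HIT. Cache (old->new): [jay mango]
  4. access jay: HIT. Cache (old->new): [jay mango]
  5. access mango: HIT. Cache (old->new): [jay mango]
  6. access ram: MISS. Cache (old->new): [jay mango ram]
  7. access jay: HIT. Cache (old->new): [jay mango ram]
  8. access jay: HIT. Cache (old->new): [jay mango ram]
  9. access cat: MISS. Cache (old->new): [jay mango ram cat]
  10. access cat: HIT. Cache (old->new): [jay mango ram cat]
  11. access mango: HIT. Cache (old->new): [jay mango ram cat]
  12. access cat: HIT. Cache (old->new): [jay mango ram cat]
  13. access cat: HIT. Cache (old->new): [jay mango ram cat]
  14. access mango: HIT. Cache (old->new): [jay mango ram cat]
  15. access cat: HIT. Cache (old->new): [jay mango ram cat]
  16. access apple: MISS. Cache (old->new): [jay mango ram cat apple]
  17. access ram: HIT. Cache (old->new): [jay mango ram cat apple]
  18. access ram: HIT. Cache (old->new): [jay mango ram cat apple]
  19. access mango: HIT. Cache (old->new): [jay mango ram cat apple]
  20. access cat: HIT. Cache (old->new): [jay mango ram cat apple]
  21. access cat: HIT. Cache (old->new): [jay mango ram cat apple]
  22. access cat: HIT. Cache (old->new): [jay mango ram cat apple]
  23. access plum: MISS, evict jay. Cache (old->new): [mango ram cat apple plum]
  24. access ram: HIT. Cache (old->new): [mango ram cat apple plum]
  25. access plum: HIT. Cache (old->new): [mango ram cat apple plum]
  26. access plum: HIT. Cache (old->new): [mango ram cat apple plum]
  27. access cat: HIT. Cache (old->new): [mango ram cat apple plum]
  28. access cat: HIT. Cache (old->new): [mango ram cat apple plum]
  29. access cat: HIT. Cache (old->new): [mango ram cat apple plum]
  30. access cat: HIT. Cache (old->new): [mango ram cat apple plum]
  31. access ram: HIT. Cache (old->new): [mango ram cat apple plum]
  32. access jay: MISS, evict mango. Cache (old->new): [ram cat apple plum jay]
  33. access ram: HIT. Cache (old->new): [ram cat apple plum jay]
  34. access jay: HIT. Cache (old->new): [ram cat apple plum jay]
  35. access jay: HIT. Cache (old->new): [ram cat apple plum jay]
  36. access fox: MISS, evict ram. Cache (old->new): [cat apple plum jay fox]
  37. access fox: HIT. Cache (old->new): [cat apple plum jay fox]
  38. access cat: HIT. Cache (old->new): [cat apple plum jay fox]
  39. access jay: HIT. Cache (old->new): [cat apple plum jay fox]
Total: 31 hits, 8 misses, 3 evictions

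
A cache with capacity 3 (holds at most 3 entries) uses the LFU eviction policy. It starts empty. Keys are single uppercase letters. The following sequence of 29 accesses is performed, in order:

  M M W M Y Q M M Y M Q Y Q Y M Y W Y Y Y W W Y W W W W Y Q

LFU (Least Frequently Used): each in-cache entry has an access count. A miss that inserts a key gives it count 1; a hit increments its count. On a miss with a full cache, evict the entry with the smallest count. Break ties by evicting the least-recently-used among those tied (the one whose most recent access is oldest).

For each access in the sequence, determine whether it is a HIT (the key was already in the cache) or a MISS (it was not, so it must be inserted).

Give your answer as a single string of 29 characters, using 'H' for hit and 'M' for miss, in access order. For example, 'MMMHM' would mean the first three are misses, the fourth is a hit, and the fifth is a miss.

LFU simulation (capacity=3):
  1. access M: MISS. Cache: [M(c=1)]
  2. access M: HIT, count now 2. Cache: [M(c=2)]
  3. access W: MISS. Cache: [W(c=1) M(c=2)]
  4. access M: HIT, count now 3. Cache: [W(c=1) M(c=3)]
  5. access Y: MISS. Cache: [W(c=1) Y(c=1) M(c=3)]
  6. access Q: MISS, evict W(c=1). Cache: [Y(c=1) Q(c=1) M(c=3)]
  7. access M: HIT, count now 4. Cache: [Y(c=1) Q(c=1) M(c=4)]
  8. access M: HIT, count now 5. Cache: [Y(c=1) Q(c=1) M(c=5)]
  9. access Y: HIT, count now 2. Cache: [Q(c=1) Y(c=2) M(c=5)]
  10. access M: HIT, count now 6. Cache: [Q(c=1) Y(c=2) M(c=6)]
  11. access Q: HIT, count now 2. Cache: [Y(c=2) Q(c=2) M(c=6)]
  12. access Y: HIT, count now 3. Cache: [Q(c=2) Y(c=3) M(c=6)]
  13. access Q: HIT, count now 3. Cache: [Y(c=3) Q(c=3) M(c=6)]
  14. access Y: HIT, count now 4. Cache: [Q(c=3) Y(c=4) M(c=6)]
  15. access M: HIT, count now 7. Cache: [Q(c=3) Y(c=4) M(c=7)]
  16. access Y: HIT, count now 5. Cache: [Q(c=3) Y(c=5) M(c=7)]
  17. access W: MISS, evict Q(c=3). Cache: [W(c=1) Y(c=5) M(c=7)]
  18. access Y: HIT, count now 6. Cache: [W(c=1) Y(c=6) M(c=7)]
  19. access Y: HIT, count now 7. Cache: [W(c=1) M(c=7) Y(c=7)]
  20. access Y: HIT, count now 8. Cache: [W(c=1) M(c=7) Y(c=8)]
  21. access W: HIT, count now 2. Cache: [W(c=2) M(c=7) Y(c=8)]
  22. access W: HIT, count now 3. Cache: [W(c=3) M(c=7) Y(c=8)]
  23. access Y: HIT, count now 9. Cache: [W(c=3) M(c=7) Y(c=9)]
  24. access W: HIT, count now 4. Cache: [W(c=4) M(c=7) Y(c=9)]
  25. access W: HIT, count now 5. Cache: [W(c=5) M(c=7) Y(c=9)]
  26. access W: HIT, count now 6. Cache: [W(c=6) M(c=7) Y(c=9)]
  27. access W: HIT, count now 7. Cache: [M(c=7) W(c=7) Y(c=9)]
  28. access Y: HIT, count now 10. Cache: [M(c=7) W(c=7) Y(c=10)]
  29. access Q: MISS, evict M(c=7). Cache: [Q(c=1) W(c=7) Y(c=10)]
Total: 23 hits, 6 misses, 3 evictions

Answer: MHMHMMHHHHHHHHHHMHHHHHHHHHHHM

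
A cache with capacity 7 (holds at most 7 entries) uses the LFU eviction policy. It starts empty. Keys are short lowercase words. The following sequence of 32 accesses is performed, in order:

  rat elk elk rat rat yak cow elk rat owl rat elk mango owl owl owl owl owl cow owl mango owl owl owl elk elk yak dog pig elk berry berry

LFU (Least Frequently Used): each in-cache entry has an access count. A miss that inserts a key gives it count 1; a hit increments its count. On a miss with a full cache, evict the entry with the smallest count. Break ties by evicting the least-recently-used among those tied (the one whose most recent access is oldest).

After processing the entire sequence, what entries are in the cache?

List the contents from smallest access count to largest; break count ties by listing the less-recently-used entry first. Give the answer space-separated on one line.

Answer: cow mango yak berry rat elk owl

Derivation:
LFU simulation (capacity=7):
  1. access rat: MISS. Cache: [rat(c=1)]
  2. access elk: MISS. Cache: [rat(c=1) elk(c=1)]
  3. access elk: HIT, count now 2. Cache: [rat(c=1) elk(c=2)]
  4. access rat: HIT, count now 2. Cache: [elk(c=2) rat(c=2)]
  5. access rat: HIT, count now 3. Cache: [elk(c=2) rat(c=3)]
  6. access yak: MISS. Cache: [yak(c=1) elk(c=2) rat(c=3)]
  7. access cow: MISS. Cache: [yak(c=1) cow(c=1) elk(c=2) rat(c=3)]
  8. access elk: HIT, count now 3. Cache: [yak(c=1) cow(c=1) rat(c=3) elk(c=3)]
  9. access rat: HIT, count now 4. Cache: [yak(c=1) cow(c=1) elk(c=3) rat(c=4)]
  10. access owl: MISS. Cache: [yak(c=1) cow(c=1) owl(c=1) elk(c=3) rat(c=4)]
  11. access rat: HIT, count now 5. Cache: [yak(c=1) cow(c=1) owl(c=1) elk(c=3) rat(c=5)]
  12. access elk: HIT, count now 4. Cache: [yak(c=1) cow(c=1) owl(c=1) elk(c=4) rat(c=5)]
  13. access mango: MISS. Cache: [yak(c=1) cow(c=1) owl(c=1) mango(c=1) elk(c=4) rat(c=5)]
  14. access owl: HIT, count now 2. Cache: [yak(c=1) cow(c=1) mango(c=1) owl(c=2) elk(c=4) rat(c=5)]
  15. access owl: HIT, count now 3. Cache: [yak(c=1) cow(c=1) mango(c=1) owl(c=3) elk(c=4) rat(c=5)]
  16. access owl: HIT, count now 4. Cache: [yak(c=1) cow(c=1) mango(c=1) elk(c=4) owl(c=4) rat(c=5)]
  17. access owl: HIT, count now 5. Cache: [yak(c=1) cow(c=1) mango(c=1) elk(c=4) rat(c=5) owl(c=5)]
  18. access owl: HIT, count now 6. Cache: [yak(c=1) cow(c=1) mango(c=1) elk(c=4) rat(c=5) owl(c=6)]
  19. access cow: HIT, count now 2. Cache: [yak(c=1) mango(c=1) cow(c=2) elk(c=4) rat(c=5) owl(c=6)]
  20. access owl: HIT, count now 7. Cache: [yak(c=1) mango(c=1) cow(c=2) elk(c=4) rat(c=5) owl(c=7)]
  21. access mango: HIT, count now 2. Cache: [yak(c=1) cow(c=2) mango(c=2) elk(c=4) rat(c=5) owl(c=7)]
  22. access owl: HIT, count now 8. Cache: [yak(c=1) cow(c=2) mango(c=2) elk(c=4) rat(c=5) owl(c=8)]
  23. access owl: HIT, count now 9. Cache: [yak(c=1) cow(c=2) mango(c=2) elk(c=4) rat(c=5) owl(c=9)]
  24. access owl: HIT, count now 10. Cache: [yak(c=1) cow(c=2) mango(c=2) elk(c=4) rat(c=5) owl(c=10)]
  25. access elk: HIT, count now 5. Cache: [yak(c=1) cow(c=2) mango(c=2) rat(c=5) elk(c=5) owl(c=10)]
  26. access elk: HIT, count now 6. Cache: [yak(c=1) cow(c=2) mango(c=2) rat(c=5) elk(c=6) owl(c=10)]
  27. access yak: HIT, count now 2. Cache: [cow(c=2) mango(c=2) yak(c=2) rat(c=5) elk(c=6) owl(c=10)]
  28. access dog: MISS. Cache: [dog(c=1) cow(c=2) mango(c=2) yak(c=2) rat(c=5) elk(c=6) owl(c=10)]
  29. access pig: MISS, evict dog(c=1). Cache: [pig(c=1) cow(c=2) mango(c=2) yak(c=2) rat(c=5) elk(c=6) owl(c=10)]
  30. access elk: HIT, count now 7. Cache: [pig(c=1) cow(c=2) mango(c=2) yak(c=2) rat(c=5) elk(c=7) owl(c=10)]
  31. access berry: MISS, evict pig(c=1). Cache: [berry(c=1) cow(c=2) mango(c=2) yak(c=2) rat(c=5) elk(c=7) owl(c=10)]
  32. access berry: HIT, count now 2. Cache: [cow(c=2) mango(c=2) yak(c=2) berry(c=2) rat(c=5) elk(c=7) owl(c=10)]
Total: 23 hits, 9 misses, 2 evictions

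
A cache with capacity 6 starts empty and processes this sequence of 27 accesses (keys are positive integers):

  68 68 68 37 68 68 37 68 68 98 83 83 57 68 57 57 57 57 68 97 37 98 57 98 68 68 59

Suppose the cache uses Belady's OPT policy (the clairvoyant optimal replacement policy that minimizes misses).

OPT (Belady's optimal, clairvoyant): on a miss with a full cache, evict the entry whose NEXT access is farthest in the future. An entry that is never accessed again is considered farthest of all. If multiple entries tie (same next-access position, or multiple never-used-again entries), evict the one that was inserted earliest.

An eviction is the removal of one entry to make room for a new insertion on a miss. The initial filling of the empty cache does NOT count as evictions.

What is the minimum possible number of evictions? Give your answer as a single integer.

Answer: 1

Derivation:
OPT (Belady) simulation (capacity=6):
  1. access 68: MISS. Cache: [68]
  2. access 68: HIT. Next use of 68: step 3. Cache: [68]
  3. access 68: HIT. Next use of 68: step 5. Cache: [68]
  4. access 37: MISS. Cache: [68 37]
  5. access 68: HIT. Next use of 68: step 6. Cache: [68 37]
  6. access 68: HIT. Next use of 68: step 8. Cache: [68 37]
  7. access 37: HIT. Next use of 37: step 21. Cache: [68 37]
  8. access 68: HIT. Next use of 68: step 9. Cache: [68 37]
  9. access 68: HIT. Next use of 68: step 14. Cache: [68 37]
  10. access 98: MISS. Cache: [68 37 98]
  11. access 83: MISS. Cache: [68 37 98 83]
  12. access 83: HIT. Next use of 83: never. Cache: [68 37 98 83]
  13. access 57: MISS. Cache: [68 37 98 83 57]
  14. access 68: HIT. Next use of 68: step 19. Cache: [68 37 98 83 57]
  15. access 57: HIT. Next use of 57: step 16. Cache: [68 37 98 83 57]
  16. access 57: HIT. Next use of 57: step 17. Cache: [68 37 98 83 57]
  17. access 57: HIT. Next use of 57: step 18. Cache: [68 37 98 83 57]
  18. access 57: HIT. Next use of 57: step 23. Cache: [68 37 98 83 57]
  19. access 68: HIT. Next use of 68: step 25. Cache: [68 37 98 83 57]
  20. access 97: MISS. Cache: [68 37 98 83 57 97]
  21. access 37: HIT. Next use of 37: never. Cache: [68 37 98 83 57 97]
  22. access 98: HIT. Next use of 98: step 24. Cache: [68 37 98 83 57 97]
  23. access 57: HIT. Next use of 57: never. Cache: [68 37 98 83 57 97]
  24. access 98: HIT. Next use of 98: never. Cache: [68 37 98 83 57 97]
  25. access 68: HIT. Next use of 68: step 26. Cache: [68 37 98 83 57 97]
  26. access 68: HIT. Next use of 68: never. Cache: [68 37 98 83 57 97]
  27. access 59: MISS, evict 68 (next use: never). Cache: [37 98 83 57 97 59]
Total: 20 hits, 7 misses, 1 evictions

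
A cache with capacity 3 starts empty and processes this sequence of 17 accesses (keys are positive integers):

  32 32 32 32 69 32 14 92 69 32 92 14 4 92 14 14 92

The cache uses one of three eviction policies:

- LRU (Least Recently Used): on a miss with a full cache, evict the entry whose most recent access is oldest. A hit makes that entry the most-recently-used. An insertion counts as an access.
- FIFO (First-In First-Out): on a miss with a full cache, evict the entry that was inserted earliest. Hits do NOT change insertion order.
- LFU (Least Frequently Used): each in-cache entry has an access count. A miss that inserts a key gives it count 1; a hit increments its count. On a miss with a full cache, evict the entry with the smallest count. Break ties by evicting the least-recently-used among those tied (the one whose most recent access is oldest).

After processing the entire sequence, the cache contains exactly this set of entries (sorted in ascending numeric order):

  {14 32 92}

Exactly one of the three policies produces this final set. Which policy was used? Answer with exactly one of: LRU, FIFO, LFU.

Simulating under each policy and comparing final sets:
  LRU: final set = {4 14 92} -> differs
  FIFO: final set = {4 14 92} -> differs
  LFU: final set = {14 32 92} -> MATCHES target
Only LFU produces the target set.

Answer: LFU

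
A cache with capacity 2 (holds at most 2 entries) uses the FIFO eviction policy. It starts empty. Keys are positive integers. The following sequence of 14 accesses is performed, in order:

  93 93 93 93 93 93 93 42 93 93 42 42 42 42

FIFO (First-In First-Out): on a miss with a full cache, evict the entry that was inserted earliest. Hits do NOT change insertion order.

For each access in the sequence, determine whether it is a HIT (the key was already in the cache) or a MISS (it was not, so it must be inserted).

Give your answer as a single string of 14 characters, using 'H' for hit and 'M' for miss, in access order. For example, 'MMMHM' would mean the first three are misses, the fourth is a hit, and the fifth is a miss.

FIFO simulation (capacity=2):
  1. access 93: MISS. Cache (old->new): [93]
  2. access 93: HIT. Cache (old->new): [93]
  3. access 93: HIT. Cache (old->new): [93]
  4. access 93: HIT. Cache (old->new): [93]
  5. access 93: HIT. Cache (old->new): [93]
  6. access 93: HIT. Cache (old->new): [93]
  7. access 93: HIT. Cache (old->new): [93]
  8. access 42: MISS. Cache (old->new): [93 42]
  9. access 93: HIT. Cache (old->new): [93 42]
  10. access 93: HIT. Cache (old->new): [93 42]
  11. access 42: HIT. Cache (old->new): [93 42]
  12. access 42: HIT. Cache (old->new): [93 42]
  13. access 42: HIT. Cache (old->new): [93 42]
  14. access 42: HIT. Cache (old->new): [93 42]
Total: 12 hits, 2 misses, 0 evictions

Answer: MHHHHHHMHHHHHH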